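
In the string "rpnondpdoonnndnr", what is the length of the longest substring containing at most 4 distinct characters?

14

Extend right; when distinct count exceeds 4, shrink from the left:
add r: window [r] (1 distinct), len 1
add p: window [r, p] (2 distinct), len 2
add n: window [r, p, n] (3 distinct), len 3
add o: window [r, p, n, o] (4 distinct), len 4
add n: window [r, p, n, o, n] (4 distinct), len 5
add d: window [p, n, o, n, d] (4 distinct), len 5
add p: window [p, n, o, n, d, p] (4 distinct), len 6
add d: window [p, n, o, n, d, p, d] (4 distinct), len 7
add o: window [p, n, o, n, d, p, d, o] (4 distinct), len 8
add o: window [p, n, o, n, d, p, d, o, o] (4 distinct), len 9
add n: window [p, n, o, n, d, p, d, o, o, n] (4 distinct), len 10
add n: window [p, n, o, n, d, p, d, o, o, n, n] (4 distinct), len 11
add n: window [p, n, o, n, d, p, d, o, o, n, n, n] (4 distinct), len 12
add d: window [p, n, o, n, d, p, d, o, o, n, n, n, d] (4 distinct), len 13
add n: window [p, n, o, n, d, p, d, o, o, n, n, n, d, n] (4 distinct), len 14
add r: window [d, o, o, n, n, n, d, n, r] (4 distinct), len 9
Longest length with ≤4 distinct: 14.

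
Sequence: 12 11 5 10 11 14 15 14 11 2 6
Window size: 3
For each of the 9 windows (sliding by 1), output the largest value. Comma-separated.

Sliding a size-3 window across the 11 values:
(12, 11, 5) → max 12
(11, 5, 10) → max 11
(5, 10, 11) → max 11
(10, 11, 14) → max 14
(11, 14, 15) → max 15
(14, 15, 14) → max 15
(15, 14, 11) → max 15
(14, 11, 2) → max 14
(11, 2, 6) → max 11

12, 11, 11, 14, 15, 15, 15, 14, 11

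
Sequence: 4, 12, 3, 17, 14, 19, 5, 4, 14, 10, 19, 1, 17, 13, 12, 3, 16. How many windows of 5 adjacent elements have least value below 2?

5

(4, 12, 3, 17, 14) → min 3
(12, 3, 17, 14, 19) → min 3
(3, 17, 14, 19, 5) → min 3
(17, 14, 19, 5, 4) → min 4
(14, 19, 5, 4, 14) → min 4
(19, 5, 4, 14, 10) → min 4
(5, 4, 14, 10, 19) → min 4
(4, 14, 10, 19, 1) → min 1  < 2 ✓
(14, 10, 19, 1, 17) → min 1  < 2 ✓
(10, 19, 1, 17, 13) → min 1  < 2 ✓
(19, 1, 17, 13, 12) → min 1  < 2 ✓
(1, 17, 13, 12, 3) → min 1  < 2 ✓
(17, 13, 12, 3, 16) → min 3
5 windows satisfy the condition.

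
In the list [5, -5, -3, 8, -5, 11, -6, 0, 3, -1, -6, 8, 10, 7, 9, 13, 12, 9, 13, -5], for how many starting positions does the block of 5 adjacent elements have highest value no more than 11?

[5, -5, -3, 8, -5] → max 8  ≤ 11 ✓
[-5, -3, 8, -5, 11] → max 11  ≤ 11 ✓
[-3, 8, -5, 11, -6] → max 11  ≤ 11 ✓
[8, -5, 11, -6, 0] → max 11  ≤ 11 ✓
[-5, 11, -6, 0, 3] → max 11  ≤ 11 ✓
[11, -6, 0, 3, -1] → max 11  ≤ 11 ✓
[-6, 0, 3, -1, -6] → max 3  ≤ 11 ✓
[0, 3, -1, -6, 8] → max 8  ≤ 11 ✓
[3, -1, -6, 8, 10] → max 10  ≤ 11 ✓
[-1, -6, 8, 10, 7] → max 10  ≤ 11 ✓
[-6, 8, 10, 7, 9] → max 10  ≤ 11 ✓
[8, 10, 7, 9, 13] → max 13
[10, 7, 9, 13, 12] → max 13
[7, 9, 13, 12, 9] → max 13
[9, 13, 12, 9, 13] → max 13
[13, 12, 9, 13, -5] → max 13
11 windows satisfy the condition.

11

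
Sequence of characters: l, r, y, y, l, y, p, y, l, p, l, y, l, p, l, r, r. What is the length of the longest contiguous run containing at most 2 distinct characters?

4

[l] 1 distinct, len 1
[l, r] 2 distinct, len 2
[r, y] 2 distinct, len 2
[r, y, y] 2 distinct, len 3
[y, y, l] 2 distinct, len 3
[y, y, l, y] 2 distinct, len 4
[y, p] 2 distinct, len 2
[y, p, y] 2 distinct, len 3
[y, l] 2 distinct, len 2
[l, p] 2 distinct, len 2
[l, p, l] 2 distinct, len 3
[l, y] 2 distinct, len 2
[l, y, l] 2 distinct, len 3
[l, p] 2 distinct, len 2
[l, p, l] 2 distinct, len 3
[l, r] 2 distinct, len 2
[l, r, r] 2 distinct, len 3
Longest length with ≤2 distinct: 4.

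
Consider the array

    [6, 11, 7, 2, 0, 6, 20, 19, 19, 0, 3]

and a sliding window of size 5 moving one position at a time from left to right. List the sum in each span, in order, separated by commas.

26, 26, 35, 47, 64, 64, 61

(6, 11, 7, 2, 0) → sum 26
(11, 7, 2, 0, 6) → sum 26
(7, 2, 0, 6, 20) → sum 35
(2, 0, 6, 20, 19) → sum 47
(0, 6, 20, 19, 19) → sum 64
(6, 20, 19, 19, 0) → sum 64
(20, 19, 19, 0, 3) → sum 61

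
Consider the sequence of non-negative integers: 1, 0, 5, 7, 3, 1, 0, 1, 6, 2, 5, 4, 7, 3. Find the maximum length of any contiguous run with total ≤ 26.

[1] sum 1 len 1
[1, 0] sum 1 len 2
[1, 0, 5] sum 6 len 3
[1, 0, 5, 7] sum 13 len 4
[1, 0, 5, 7, 3] sum 16 len 5
[1, 0, 5, 7, 3, 1] sum 17 len 6
[1, 0, 5, 7, 3, 1, 0] sum 17 len 7
[1, 0, 5, 7, 3, 1, 0, 1] sum 18 len 8
[1, 0, 5, 7, 3, 1, 0, 1, 6] sum 24 len 9
[1, 0, 5, 7, 3, 1, 0, 1, 6, 2] sum 26 len 10
[7, 3, 1, 0, 1, 6, 2, 5] sum 25 len 8
[3, 1, 0, 1, 6, 2, 5, 4] sum 22 len 8
[1, 0, 1, 6, 2, 5, 4, 7] sum 26 len 8
[2, 5, 4, 7, 3] sum 21 len 5
Longest length seen: 10.

10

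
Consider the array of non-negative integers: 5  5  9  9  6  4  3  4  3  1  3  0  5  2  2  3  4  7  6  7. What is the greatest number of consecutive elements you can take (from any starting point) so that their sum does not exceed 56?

15

Extend to the right; shrink from the left whenever the sum exceeds 56:
[5] sum 5 len 1
[5, 5] sum 10 len 2
[5, 5, 9] sum 19 len 3
[5, 5, 9, 9] sum 28 len 4
[5, 5, 9, 9, 6] sum 34 len 5
[5, 5, 9, 9, 6, 4] sum 38 len 6
[5, 5, 9, 9, 6, 4, 3] sum 41 len 7
[5, 5, 9, 9, 6, 4, 3, 4] sum 45 len 8
[5, 5, 9, 9, 6, 4, 3, 4, 3] sum 48 len 9
[5, 5, 9, 9, 6, 4, 3, 4, 3, 1] sum 49 len 10
[5, 5, 9, 9, 6, 4, 3, 4, 3, 1, 3] sum 52 len 11
[5, 5, 9, 9, 6, 4, 3, 4, 3, 1, 3, 0] sum 52 len 12
[5, 9, 9, 6, 4, 3, 4, 3, 1, 3, 0, 5] sum 52 len 12
[5, 9, 9, 6, 4, 3, 4, 3, 1, 3, 0, 5, 2] sum 54 len 13
[5, 9, 9, 6, 4, 3, 4, 3, 1, 3, 0, 5, 2, 2] sum 56 len 14
[9, 9, 6, 4, 3, 4, 3, 1, 3, 0, 5, 2, 2, 3] sum 54 len 14
[9, 6, 4, 3, 4, 3, 1, 3, 0, 5, 2, 2, 3, 4] sum 49 len 14
[9, 6, 4, 3, 4, 3, 1, 3, 0, 5, 2, 2, 3, 4, 7] sum 56 len 15
[6, 4, 3, 4, 3, 1, 3, 0, 5, 2, 2, 3, 4, 7, 6] sum 53 len 15
[4, 3, 4, 3, 1, 3, 0, 5, 2, 2, 3, 4, 7, 6, 7] sum 54 len 15
Longest length seen: 15.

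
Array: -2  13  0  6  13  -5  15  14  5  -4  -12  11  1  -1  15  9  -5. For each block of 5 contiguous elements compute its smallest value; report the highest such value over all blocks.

Window mins for each of the 13 positions:
[-2, 13, 0, 6, 13] → min -2
[13, 0, 6, 13, -5] → min -5
[0, 6, 13, -5, 15] → min -5
[6, 13, -5, 15, 14] → min -5
[13, -5, 15, 14, 5] → min -5
[-5, 15, 14, 5, -4] → min -5
[15, 14, 5, -4, -12] → min -12
[14, 5, -4, -12, 11] → min -12
[5, -4, -12, 11, 1] → min -12
[-4, -12, 11, 1, -1] → min -12
[-12, 11, 1, -1, 15] → min -12
[11, 1, -1, 15, 9] → min -1
[1, -1, 15, 9, -5] → min -5
Highest of these is -1.

-1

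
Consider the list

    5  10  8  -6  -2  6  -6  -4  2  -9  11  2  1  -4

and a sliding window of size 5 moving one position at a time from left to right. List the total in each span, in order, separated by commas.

15, 16, 0, -12, -4, -11, -6, 2, 7, 1

Sliding a size-5 window across the 14 values:
(5, 10, 8, -6, -2) → sum 15
(10, 8, -6, -2, 6) → sum 16
(8, -6, -2, 6, -6) → sum 0
(-6, -2, 6, -6, -4) → sum -12
(-2, 6, -6, -4, 2) → sum -4
(6, -6, -4, 2, -9) → sum -11
(-6, -4, 2, -9, 11) → sum -6
(-4, 2, -9, 11, 2) → sum 2
(2, -9, 11, 2, 1) → sum 7
(-9, 11, 2, 1, -4) → sum 1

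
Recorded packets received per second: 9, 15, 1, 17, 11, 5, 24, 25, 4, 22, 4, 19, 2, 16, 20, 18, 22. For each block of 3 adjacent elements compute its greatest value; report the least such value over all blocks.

[9, 15, 1] → max 15
[15, 1, 17] → max 17
[1, 17, 11] → max 17
[17, 11, 5] → max 17
[11, 5, 24] → max 24
[5, 24, 25] → max 25
[24, 25, 4] → max 25
[25, 4, 22] → max 25
[4, 22, 4] → max 22
[22, 4, 19] → max 22
[4, 19, 2] → max 19
[19, 2, 16] → max 19
[2, 16, 20] → max 20
[16, 20, 18] → max 20
[20, 18, 22] → max 22
Least of these is 15.

15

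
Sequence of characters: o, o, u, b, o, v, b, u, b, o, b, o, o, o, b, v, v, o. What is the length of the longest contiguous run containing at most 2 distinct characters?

7

[o] 1 distinct, len 1
[o, o] 1 distinct, len 2
[o, o, u] 2 distinct, len 3
[u, b] 2 distinct, len 2
[b, o] 2 distinct, len 2
[o, v] 2 distinct, len 2
[v, b] 2 distinct, len 2
[b, u] 2 distinct, len 2
[b, u, b] 2 distinct, len 3
[b, o] 2 distinct, len 2
[b, o, b] 2 distinct, len 3
[b, o, b, o] 2 distinct, len 4
[b, o, b, o, o] 2 distinct, len 5
[b, o, b, o, o, o] 2 distinct, len 6
[b, o, b, o, o, o, b] 2 distinct, len 7
[b, v] 2 distinct, len 2
[b, v, v] 2 distinct, len 3
[v, v, o] 2 distinct, len 3
Longest length with ≤2 distinct: 7.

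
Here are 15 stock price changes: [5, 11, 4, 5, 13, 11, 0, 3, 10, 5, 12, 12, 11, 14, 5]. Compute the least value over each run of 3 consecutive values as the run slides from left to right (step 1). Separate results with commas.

4, 4, 4, 5, 0, 0, 0, 3, 5, 5, 11, 11, 5

Sliding a size-3 window across the 15 values:
5 11 4 → min 4
11 4 5 → min 4
4 5 13 → min 4
5 13 11 → min 5
13 11 0 → min 0
11 0 3 → min 0
0 3 10 → min 0
3 10 5 → min 3
10 5 12 → min 5
5 12 12 → min 5
12 12 11 → min 11
12 11 14 → min 11
11 14 5 → min 5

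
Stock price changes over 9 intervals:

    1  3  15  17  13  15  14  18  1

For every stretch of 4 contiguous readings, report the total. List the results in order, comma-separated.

Sliding a size-4 window across the 9 values:
1 3 15 17 → sum 36
3 15 17 13 → sum 48
15 17 13 15 → sum 60
17 13 15 14 → sum 59
13 15 14 18 → sum 60
15 14 18 1 → sum 48

36, 48, 60, 59, 60, 48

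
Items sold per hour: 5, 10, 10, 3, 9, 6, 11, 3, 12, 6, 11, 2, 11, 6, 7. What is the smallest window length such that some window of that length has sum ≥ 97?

13

add 5: running sum 5 < 97
add 10: running sum 15 < 97
add 10: running sum 25 < 97
add 3: running sum 28 < 97
add 9: running sum 37 < 97
add 6: running sum 43 < 97
add 11: running sum 54 < 97
add 3: running sum 57 < 97
add 12: running sum 69 < 97
add 6: running sum 75 < 97
add 11: running sum 86 < 97
add 2: running sum 88 < 97
add 11: shortest ending here [5, 10, 10, 3, 9, 6, 11, 3, 12, 6, 11, 2, 11] sum 99, len 13
add 6: shortest ending here [10, 10, 3, 9, 6, 11, 3, 12, 6, 11, 2, 11, 6] sum 100, len 13
add 7: shortest ending here [10, 3, 9, 6, 11, 3, 12, 6, 11, 2, 11, 6, 7] sum 97, len 13
Shortest qualifying length: 13.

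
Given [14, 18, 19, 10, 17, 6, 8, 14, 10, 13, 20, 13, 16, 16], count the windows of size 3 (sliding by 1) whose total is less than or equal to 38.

[14, 18, 19] → sum 51
[18, 19, 10] → sum 47
[19, 10, 17] → sum 46
[10, 17, 6] → sum 33  ≤ 38 ✓
[17, 6, 8] → sum 31  ≤ 38 ✓
[6, 8, 14] → sum 28  ≤ 38 ✓
[8, 14, 10] → sum 32  ≤ 38 ✓
[14, 10, 13] → sum 37  ≤ 38 ✓
[10, 13, 20] → sum 43
[13, 20, 13] → sum 46
[20, 13, 16] → sum 49
[13, 16, 16] → sum 45
5 windows satisfy the condition.

5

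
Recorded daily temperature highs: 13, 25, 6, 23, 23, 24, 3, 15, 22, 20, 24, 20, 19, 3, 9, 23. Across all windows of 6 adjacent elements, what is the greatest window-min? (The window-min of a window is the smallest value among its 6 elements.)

13 25 6 23 23 24 → min 6
25 6 23 23 24 3 → min 3
6 23 23 24 3 15 → min 3
23 23 24 3 15 22 → min 3
23 24 3 15 22 20 → min 3
24 3 15 22 20 24 → min 3
3 15 22 20 24 20 → min 3
15 22 20 24 20 19 → min 15
22 20 24 20 19 3 → min 3
20 24 20 19 3 9 → min 3
24 20 19 3 9 23 → min 3
Greatest of these is 15.

15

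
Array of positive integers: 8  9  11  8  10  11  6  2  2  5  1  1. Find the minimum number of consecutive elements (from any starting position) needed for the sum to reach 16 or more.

Extend right; whenever the sum reaches 16, record the length and shrink from the left:
add 8: running sum 8 < 16
end 1: [8, 9] sum 17, len 2
end 2: [9, 11] sum 20, len 2
end 3: [11, 8] sum 19, len 2
end 4: [8, 10] sum 18, len 2
end 5: [10, 11] sum 21, len 2
end 6: [11, 6] sum 17, len 2
end 7: [11, 6, 2] sum 19, len 3
end 8: [11, 6, 2, 2] sum 21, len 4
end 9: [11, 6, 2, 2, 5] sum 26, len 5
end 10: [6, 2, 2, 5, 1] sum 16, len 5
end 11: [6, 2, 2, 5, 1, 1] sum 17, len 6
Shortest qualifying length: 2.

2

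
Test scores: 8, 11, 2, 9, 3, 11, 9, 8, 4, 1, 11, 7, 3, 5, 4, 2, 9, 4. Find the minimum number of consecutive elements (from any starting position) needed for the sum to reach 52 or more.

7

Extend right; whenever the sum reaches 52, record the length and shrink from the left:
add 8: running sum 8 < 52
add 11: running sum 19 < 52
add 2: running sum 21 < 52
add 9: running sum 30 < 52
add 3: running sum 33 < 52
add 11: running sum 44 < 52
end 6: [8, 11, 2, 9, 3, 11, 9] sum 53, len 7
end 7: [11, 2, 9, 3, 11, 9, 8] sum 53, len 7
end 8: [11, 2, 9, 3, 11, 9, 8, 4] sum 57, len 8
end 9: [11, 2, 9, 3, 11, 9, 8, 4, 1] sum 58, len 9
end 10: [9, 3, 11, 9, 8, 4, 1, 11] sum 56, len 8
end 11: [3, 11, 9, 8, 4, 1, 11, 7] sum 54, len 8
end 12: [11, 9, 8, 4, 1, 11, 7, 3] sum 54, len 8
end 13: [11, 9, 8, 4, 1, 11, 7, 3, 5] sum 59, len 9
end 14: [9, 8, 4, 1, 11, 7, 3, 5, 4] sum 52, len 9
end 15: [9, 8, 4, 1, 11, 7, 3, 5, 4, 2] sum 54, len 10
end 16: [8, 4, 1, 11, 7, 3, 5, 4, 2, 9] sum 54, len 10
end 17: [8, 4, 1, 11, 7, 3, 5, 4, 2, 9, 4] sum 58, len 11
Shortest qualifying length: 7.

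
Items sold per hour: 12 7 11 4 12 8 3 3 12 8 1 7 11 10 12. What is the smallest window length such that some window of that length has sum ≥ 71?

Extend right; whenever the sum reaches 71, record the length and shrink from the left:
add 12: running sum 12 < 71
add 7: running sum 19 < 71
add 11: running sum 30 < 71
add 4: running sum 34 < 71
add 12: running sum 46 < 71
add 8: running sum 54 < 71
add 3: running sum 57 < 71
add 3: running sum 60 < 71
add 12: shortest ending here [12, 7, 11, 4, 12, 8, 3, 3, 12] sum 72, len 9
add 8: shortest ending here [12, 7, 11, 4, 12, 8, 3, 3, 12, 8] sum 80, len 10
add 1: shortest ending here [12, 7, 11, 4, 12, 8, 3, 3, 12, 8, 1] sum 81, len 11
add 7: shortest ending here [7, 11, 4, 12, 8, 3, 3, 12, 8, 1, 7] sum 76, len 11
add 11: shortest ending here [11, 4, 12, 8, 3, 3, 12, 8, 1, 7, 11] sum 80, len 11
add 10: shortest ending here [12, 8, 3, 3, 12, 8, 1, 7, 11, 10] sum 75, len 10
add 12: shortest ending here [8, 3, 3, 12, 8, 1, 7, 11, 10, 12] sum 75, len 10
Shortest qualifying length: 9.

9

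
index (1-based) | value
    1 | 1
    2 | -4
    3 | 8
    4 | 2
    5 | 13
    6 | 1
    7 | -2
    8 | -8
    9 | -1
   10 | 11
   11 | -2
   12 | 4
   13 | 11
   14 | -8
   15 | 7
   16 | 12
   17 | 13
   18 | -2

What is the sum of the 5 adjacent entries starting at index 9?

23

Elements at indices 9..13: -1, 11, -2, 4, 11
sum(-1, 11, -2, 4, 11) = 23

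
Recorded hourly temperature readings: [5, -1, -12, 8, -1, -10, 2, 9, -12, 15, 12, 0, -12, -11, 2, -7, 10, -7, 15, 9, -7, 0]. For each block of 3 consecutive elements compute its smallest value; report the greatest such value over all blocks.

(5, -1, -12) → min -12
(-1, -12, 8) → min -12
(-12, 8, -1) → min -12
(8, -1, -10) → min -10
(-1, -10, 2) → min -10
(-10, 2, 9) → min -10
(2, 9, -12) → min -12
(9, -12, 15) → min -12
(-12, 15, 12) → min -12
(15, 12, 0) → min 0
(12, 0, -12) → min -12
(0, -12, -11) → min -12
(-12, -11, 2) → min -12
(-11, 2, -7) → min -11
(2, -7, 10) → min -7
(-7, 10, -7) → min -7
(10, -7, 15) → min -7
(-7, 15, 9) → min -7
(15, 9, -7) → min -7
(9, -7, 0) → min -7
Greatest of these is 0.

0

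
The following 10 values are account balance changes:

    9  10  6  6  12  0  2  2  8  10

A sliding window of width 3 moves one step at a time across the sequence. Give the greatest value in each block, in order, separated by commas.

Sliding a size-3 window across the 10 values:
9 10 6 → max 10
10 6 6 → max 10
6 6 12 → max 12
6 12 0 → max 12
12 0 2 → max 12
0 2 2 → max 2
2 2 8 → max 8
2 8 10 → max 10

10, 10, 12, 12, 12, 2, 8, 10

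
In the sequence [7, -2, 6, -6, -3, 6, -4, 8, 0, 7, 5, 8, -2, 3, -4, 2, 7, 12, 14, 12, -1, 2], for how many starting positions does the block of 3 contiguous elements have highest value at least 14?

3

[7, -2, 6] → max 7
[-2, 6, -6] → max 6
[6, -6, -3] → max 6
[-6, -3, 6] → max 6
[-3, 6, -4] → max 6
[6, -4, 8] → max 8
[-4, 8, 0] → max 8
[8, 0, 7] → max 8
[0, 7, 5] → max 7
[7, 5, 8] → max 8
[5, 8, -2] → max 8
[8, -2, 3] → max 8
[-2, 3, -4] → max 3
[3, -4, 2] → max 3
[-4, 2, 7] → max 7
[2, 7, 12] → max 12
[7, 12, 14] → max 14  ≥ 14 ✓
[12, 14, 12] → max 14  ≥ 14 ✓
[14, 12, -1] → max 14  ≥ 14 ✓
[12, -1, 2] → max 12
3 windows satisfy the condition.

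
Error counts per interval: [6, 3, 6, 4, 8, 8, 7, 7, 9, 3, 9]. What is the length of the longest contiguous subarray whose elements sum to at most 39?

[6] sum 6 len 1
[6, 3] sum 9 len 2
[6, 3, 6] sum 15 len 3
[6, 3, 6, 4] sum 19 len 4
[6, 3, 6, 4, 8] sum 27 len 5
[6, 3, 6, 4, 8, 8] sum 35 len 6
[3, 6, 4, 8, 8, 7] sum 36 len 6
[4, 8, 8, 7, 7] sum 34 len 5
[8, 8, 7, 7, 9] sum 39 len 5
[8, 7, 7, 9, 3] sum 34 len 5
[7, 7, 9, 3, 9] sum 35 len 5
Longest length seen: 6.

6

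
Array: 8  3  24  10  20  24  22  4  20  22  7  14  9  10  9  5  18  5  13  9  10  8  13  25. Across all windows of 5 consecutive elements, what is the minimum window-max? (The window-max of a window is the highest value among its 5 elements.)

13

[8, 3, 24, 10, 20] → max 24
[3, 24, 10, 20, 24] → max 24
[24, 10, 20, 24, 22] → max 24
[10, 20, 24, 22, 4] → max 24
[20, 24, 22, 4, 20] → max 24
[24, 22, 4, 20, 22] → max 24
[22, 4, 20, 22, 7] → max 22
[4, 20, 22, 7, 14] → max 22
[20, 22, 7, 14, 9] → max 22
[22, 7, 14, 9, 10] → max 22
[7, 14, 9, 10, 9] → max 14
[14, 9, 10, 9, 5] → max 14
[9, 10, 9, 5, 18] → max 18
[10, 9, 5, 18, 5] → max 18
[9, 5, 18, 5, 13] → max 18
[5, 18, 5, 13, 9] → max 18
[18, 5, 13, 9, 10] → max 18
[5, 13, 9, 10, 8] → max 13
[13, 9, 10, 8, 13] → max 13
[9, 10, 8, 13, 25] → max 25
Minimum of these is 13.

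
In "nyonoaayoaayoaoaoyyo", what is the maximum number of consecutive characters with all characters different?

add n: [n] len 1
add y: [n, y] len 2
add o: [n, y, o] len 3
add n (repeat n, move left end past it): [y, o, n] len 3
add o (repeat o, move left end past it): [n, o] len 2
add a: [n, o, a] len 3
add a (repeat a, move left end past it): [a] len 1
add y: [a, y] len 2
add o: [a, y, o] len 3
add a (repeat a, move left end past it): [y, o, a] len 3
add a (repeat a, move left end past it): [a] len 1
add y: [a, y] len 2
add o: [a, y, o] len 3
add a (repeat a, move left end past it): [y, o, a] len 3
add o (repeat o, move left end past it): [a, o] len 2
add a (repeat a, move left end past it): [o, a] len 2
add o (repeat o, move left end past it): [a, o] len 2
add y: [a, o, y] len 3
add y (repeat y, move left end past it): [y] len 1
add o: [y, o] len 2
Longest all-distinct length: 3.

3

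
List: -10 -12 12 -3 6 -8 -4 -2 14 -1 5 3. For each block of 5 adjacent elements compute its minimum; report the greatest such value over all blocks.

-2

[-10, -12, 12, -3, 6] → min -12
[-12, 12, -3, 6, -8] → min -12
[12, -3, 6, -8, -4] → min -8
[-3, 6, -8, -4, -2] → min -8
[6, -8, -4, -2, 14] → min -8
[-8, -4, -2, 14, -1] → min -8
[-4, -2, 14, -1, 5] → min -4
[-2, 14, -1, 5, 3] → min -2
Greatest of these is -2.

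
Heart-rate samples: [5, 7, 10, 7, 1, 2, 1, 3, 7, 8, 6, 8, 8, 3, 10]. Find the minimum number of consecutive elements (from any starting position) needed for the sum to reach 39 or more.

Extend right; whenever the sum reaches 39, record the length and shrink from the left:
add 5: running sum 5 < 39
add 7: running sum 12 < 39
add 10: running sum 22 < 39
add 7: running sum 29 < 39
add 1: running sum 30 < 39
add 2: running sum 32 < 39
add 1: running sum 33 < 39
add 3: running sum 36 < 39
end 8: [5, 7, 10, 7, 1, 2, 1, 3, 7] sum 43, len 9
end 9: [10, 7, 1, 2, 1, 3, 7, 8] sum 39, len 8
end 10: [10, 7, 1, 2, 1, 3, 7, 8, 6] sum 45, len 9
end 11: [7, 1, 2, 1, 3, 7, 8, 6, 8] sum 43, len 9
end 12: [3, 7, 8, 6, 8, 8] sum 40, len 6
end 13: [7, 8, 6, 8, 8, 3] sum 40, len 6
end 14: [8, 6, 8, 8, 3, 10] sum 43, len 6
Shortest qualifying length: 6.

6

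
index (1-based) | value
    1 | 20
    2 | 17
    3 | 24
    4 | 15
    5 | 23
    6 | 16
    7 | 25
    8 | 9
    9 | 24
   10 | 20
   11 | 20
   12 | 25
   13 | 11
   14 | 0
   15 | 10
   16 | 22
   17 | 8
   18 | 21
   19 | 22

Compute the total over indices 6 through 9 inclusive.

Elements at indices 6..9: 16, 25, 9, 24
sum(16, 25, 9, 24) = 74

74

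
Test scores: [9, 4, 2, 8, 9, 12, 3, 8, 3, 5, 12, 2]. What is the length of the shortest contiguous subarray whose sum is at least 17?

add 9: running sum 9 < 17
add 4: running sum 13 < 17
add 2: running sum 15 < 17
end 3: [9, 4, 2, 8] sum 23, len 4
end 4: [8, 9] sum 17, len 2
end 5: [9, 12] sum 21, len 2
end 6: [9, 12, 3] sum 24, len 3
end 7: [12, 3, 8] sum 23, len 3
end 8: [12, 3, 8, 3] sum 26, len 4
end 9: [3, 8, 3, 5] sum 19, len 4
end 10: [5, 12] sum 17, len 2
end 11: [5, 12, 2] sum 19, len 3
Shortest qualifying length: 2.

2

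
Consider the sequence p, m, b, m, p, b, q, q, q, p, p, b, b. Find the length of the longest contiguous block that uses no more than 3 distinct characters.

[p] 1 distinct, len 1
[p, m] 2 distinct, len 2
[p, m, b] 3 distinct, len 3
[p, m, b, m] 3 distinct, len 4
[p, m, b, m, p] 3 distinct, len 5
[p, m, b, m, p, b] 3 distinct, len 6
[p, b, q] 3 distinct, len 3
[p, b, q, q] 3 distinct, len 4
[p, b, q, q, q] 3 distinct, len 5
[p, b, q, q, q, p] 3 distinct, len 6
[p, b, q, q, q, p, p] 3 distinct, len 7
[p, b, q, q, q, p, p, b] 3 distinct, len 8
[p, b, q, q, q, p, p, b, b] 3 distinct, len 9
Longest length with ≤3 distinct: 9.

9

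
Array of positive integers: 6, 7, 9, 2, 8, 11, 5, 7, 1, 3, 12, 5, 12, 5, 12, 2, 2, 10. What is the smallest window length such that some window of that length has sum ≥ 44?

5

add 6: running sum 6 < 44
add 7: running sum 13 < 44
add 9: running sum 22 < 44
add 2: running sum 24 < 44
add 8: running sum 32 < 44
add 11: running sum 43 < 44
add 5: shortest ending here [6, 7, 9, 2, 8, 11, 5] sum 48, len 7
add 7: shortest ending here [7, 9, 2, 8, 11, 5, 7] sum 49, len 7
add 1: shortest ending here [7, 9, 2, 8, 11, 5, 7, 1] sum 50, len 8
add 3: shortest ending here [9, 2, 8, 11, 5, 7, 1, 3] sum 46, len 8
add 12: shortest ending here [8, 11, 5, 7, 1, 3, 12] sum 47, len 7
add 5: shortest ending here [11, 5, 7, 1, 3, 12, 5] sum 44, len 7
add 12: shortest ending here [5, 7, 1, 3, 12, 5, 12] sum 45, len 7
add 5: shortest ending here [7, 1, 3, 12, 5, 12, 5] sum 45, len 7
add 12: shortest ending here [12, 5, 12, 5, 12] sum 46, len 5
add 2: shortest ending here [12, 5, 12, 5, 12, 2] sum 48, len 6
add 2: shortest ending here [12, 5, 12, 5, 12, 2, 2] sum 50, len 7
add 10: shortest ending here [5, 12, 5, 12, 2, 2, 10] sum 48, len 7
Shortest qualifying length: 5.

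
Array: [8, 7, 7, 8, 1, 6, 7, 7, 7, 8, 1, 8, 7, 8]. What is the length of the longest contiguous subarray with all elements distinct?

[8] len 1
[8, 7] len 2
[7] len 1
[7, 8] len 2
[7, 8, 1] len 3
[7, 8, 1, 6] len 4
[8, 1, 6, 7] len 4
[7] len 1
[7] len 1
[7, 8] len 2
[7, 8, 1] len 3
[1, 8] len 2
[1, 8, 7] len 3
[7, 8] len 2
Longest all-distinct length: 4.

4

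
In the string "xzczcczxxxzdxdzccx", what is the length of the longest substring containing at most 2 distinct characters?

6

add x: window [x] (1 distinct), len 1
add z: window [x, z] (2 distinct), len 2
add c: window [z, c] (2 distinct), len 2
add z: window [z, c, z] (2 distinct), len 3
add c: window [z, c, z, c] (2 distinct), len 4
add c: window [z, c, z, c, c] (2 distinct), len 5
add z: window [z, c, z, c, c, z] (2 distinct), len 6
add x: window [z, x] (2 distinct), len 2
add x: window [z, x, x] (2 distinct), len 3
add x: window [z, x, x, x] (2 distinct), len 4
add z: window [z, x, x, x, z] (2 distinct), len 5
add d: window [z, d] (2 distinct), len 2
add x: window [d, x] (2 distinct), len 2
add d: window [d, x, d] (2 distinct), len 3
add z: window [d, z] (2 distinct), len 2
add c: window [z, c] (2 distinct), len 2
add c: window [z, c, c] (2 distinct), len 3
add x: window [c, c, x] (2 distinct), len 3
Longest length with ≤2 distinct: 6.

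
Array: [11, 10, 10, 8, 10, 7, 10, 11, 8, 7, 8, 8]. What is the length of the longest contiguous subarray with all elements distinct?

4

[11] len 1
[11, 10] len 2
[10] len 1
[10, 8] len 2
[8, 10] len 2
[8, 10, 7] len 3
[7, 10] len 2
[7, 10, 11] len 3
[7, 10, 11, 8] len 4
[10, 11, 8, 7] len 4
[7, 8] len 2
[8] len 1
Longest all-distinct length: 4.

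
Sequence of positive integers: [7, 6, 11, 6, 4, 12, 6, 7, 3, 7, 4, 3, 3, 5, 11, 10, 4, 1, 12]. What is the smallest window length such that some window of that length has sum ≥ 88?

add 7: running sum 7 < 88
add 6: running sum 13 < 88
add 11: running sum 24 < 88
add 6: running sum 30 < 88
add 4: running sum 34 < 88
add 12: running sum 46 < 88
add 6: running sum 52 < 88
add 7: running sum 59 < 88
add 3: running sum 62 < 88
add 7: running sum 69 < 88
add 4: running sum 73 < 88
add 3: running sum 76 < 88
add 3: running sum 79 < 88
add 5: running sum 84 < 88
add 11: shortest ending here [6, 11, 6, 4, 12, 6, 7, 3, 7, 4, 3, 3, 5, 11] sum 88, len 14
add 10: shortest ending here [11, 6, 4, 12, 6, 7, 3, 7, 4, 3, 3, 5, 11, 10] sum 92, len 14
add 4: shortest ending here [11, 6, 4, 12, 6, 7, 3, 7, 4, 3, 3, 5, 11, 10, 4] sum 96, len 15
add 1: shortest ending here [11, 6, 4, 12, 6, 7, 3, 7, 4, 3, 3, 5, 11, 10, 4, 1] sum 97, len 16
add 12: shortest ending here [12, 6, 7, 3, 7, 4, 3, 3, 5, 11, 10, 4, 1, 12] sum 88, len 14
Shortest qualifying length: 14.

14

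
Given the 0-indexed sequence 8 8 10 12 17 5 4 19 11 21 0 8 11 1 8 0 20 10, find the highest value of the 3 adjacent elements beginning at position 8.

Elements at indices 8..10: 11, 21, 0
max(11, 21, 0) = 21

21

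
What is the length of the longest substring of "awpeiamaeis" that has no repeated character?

[a] len 1
[a, w] len 2
[a, w, p] len 3
[a, w, p, e] len 4
[a, w, p, e, i] len 5
[w, p, e, i, a] len 5
[w, p, e, i, a, m] len 6
[m, a] len 2
[m, a, e] len 3
[m, a, e, i] len 4
[m, a, e, i, s] len 5
Longest all-distinct length: 6.

6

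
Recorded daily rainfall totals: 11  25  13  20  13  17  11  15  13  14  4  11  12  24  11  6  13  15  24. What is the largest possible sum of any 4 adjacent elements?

Window sums for each of the 16 positions:
[11, 25, 13, 20] → sum 69
[25, 13, 20, 13] → sum 71
[13, 20, 13, 17] → sum 63
[20, 13, 17, 11] → sum 61
[13, 17, 11, 15] → sum 56
[17, 11, 15, 13] → sum 56
[11, 15, 13, 14] → sum 53
[15, 13, 14, 4] → sum 46
[13, 14, 4, 11] → sum 42
[14, 4, 11, 12] → sum 41
[4, 11, 12, 24] → sum 51
[11, 12, 24, 11] → sum 58
[12, 24, 11, 6] → sum 53
[24, 11, 6, 13] → sum 54
[11, 6, 13, 15] → sum 45
[6, 13, 15, 24] → sum 58
Largest of these is 71.

71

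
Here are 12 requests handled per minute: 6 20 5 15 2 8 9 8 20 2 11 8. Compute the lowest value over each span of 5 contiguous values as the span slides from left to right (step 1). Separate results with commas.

[6, 20, 5, 15, 2] → min 2
[20, 5, 15, 2, 8] → min 2
[5, 15, 2, 8, 9] → min 2
[15, 2, 8, 9, 8] → min 2
[2, 8, 9, 8, 20] → min 2
[8, 9, 8, 20, 2] → min 2
[9, 8, 20, 2, 11] → min 2
[8, 20, 2, 11, 8] → min 2

2, 2, 2, 2, 2, 2, 2, 2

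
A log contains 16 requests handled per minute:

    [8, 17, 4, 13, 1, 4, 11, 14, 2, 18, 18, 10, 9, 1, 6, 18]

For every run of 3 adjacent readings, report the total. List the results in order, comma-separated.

29, 34, 18, 18, 16, 29, 27, 34, 38, 46, 37, 20, 16, 25

8 17 4 → sum 29
17 4 13 → sum 34
4 13 1 → sum 18
13 1 4 → sum 18
1 4 11 → sum 16
4 11 14 → sum 29
11 14 2 → sum 27
14 2 18 → sum 34
2 18 18 → sum 38
18 18 10 → sum 46
18 10 9 → sum 37
10 9 1 → sum 20
9 1 6 → sum 16
1 6 18 → sum 25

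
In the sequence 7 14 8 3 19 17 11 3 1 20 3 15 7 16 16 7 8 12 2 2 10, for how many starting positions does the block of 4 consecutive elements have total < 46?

12

[7, 14, 8, 3] → sum 32  < 46 ✓
[14, 8, 3, 19] → sum 44  < 46 ✓
[8, 3, 19, 17] → sum 47
[3, 19, 17, 11] → sum 50
[19, 17, 11, 3] → sum 50
[17, 11, 3, 1] → sum 32  < 46 ✓
[11, 3, 1, 20] → sum 35  < 46 ✓
[3, 1, 20, 3] → sum 27  < 46 ✓
[1, 20, 3, 15] → sum 39  < 46 ✓
[20, 3, 15, 7] → sum 45  < 46 ✓
[3, 15, 7, 16] → sum 41  < 46 ✓
[15, 7, 16, 16] → sum 54
[7, 16, 16, 7] → sum 46
[16, 16, 7, 8] → sum 47
[16, 7, 8, 12] → sum 43  < 46 ✓
[7, 8, 12, 2] → sum 29  < 46 ✓
[8, 12, 2, 2] → sum 24  < 46 ✓
[12, 2, 2, 10] → sum 26  < 46 ✓
12 windows satisfy the condition.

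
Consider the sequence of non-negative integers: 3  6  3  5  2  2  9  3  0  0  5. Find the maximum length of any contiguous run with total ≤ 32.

9

Extend to the right; shrink from the left whenever the sum exceeds 32:
add 3: [3] sum 3, len 1
add 6: [3, 6] sum 9, len 2
add 3: [3, 6, 3] sum 12, len 3
add 5: [3, 6, 3, 5] sum 17, len 4
add 2: [3, 6, 3, 5, 2] sum 19, len 5
add 2: [3, 6, 3, 5, 2, 2] sum 21, len 6
add 9: [3, 6, 3, 5, 2, 2, 9] sum 30, len 7
add 3: [6, 3, 5, 2, 2, 9, 3] sum 30, len 7
add 0: [6, 3, 5, 2, 2, 9, 3, 0] sum 30, len 8
add 0: [6, 3, 5, 2, 2, 9, 3, 0, 0] sum 30, len 9
add 5: [3, 5, 2, 2, 9, 3, 0, 0, 5] sum 29, len 9
Longest length seen: 9.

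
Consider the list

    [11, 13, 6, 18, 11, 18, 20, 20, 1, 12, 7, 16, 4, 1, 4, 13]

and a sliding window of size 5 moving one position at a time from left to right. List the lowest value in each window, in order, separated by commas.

11 13 6 18 11 → min 6
13 6 18 11 18 → min 6
6 18 11 18 20 → min 6
18 11 18 20 20 → min 11
11 18 20 20 1 → min 1
18 20 20 1 12 → min 1
20 20 1 12 7 → min 1
20 1 12 7 16 → min 1
1 12 7 16 4 → min 1
12 7 16 4 1 → min 1
7 16 4 1 4 → min 1
16 4 1 4 13 → min 1

6, 6, 6, 11, 1, 1, 1, 1, 1, 1, 1, 1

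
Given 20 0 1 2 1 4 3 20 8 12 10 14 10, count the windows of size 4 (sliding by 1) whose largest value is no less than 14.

[20, 0, 1, 2] → max 20  ≥ 14 ✓
[0, 1, 2, 1] → max 2
[1, 2, 1, 4] → max 4
[2, 1, 4, 3] → max 4
[1, 4, 3, 20] → max 20  ≥ 14 ✓
[4, 3, 20, 8] → max 20  ≥ 14 ✓
[3, 20, 8, 12] → max 20  ≥ 14 ✓
[20, 8, 12, 10] → max 20  ≥ 14 ✓
[8, 12, 10, 14] → max 14  ≥ 14 ✓
[12, 10, 14, 10] → max 14  ≥ 14 ✓
7 windows satisfy the condition.

7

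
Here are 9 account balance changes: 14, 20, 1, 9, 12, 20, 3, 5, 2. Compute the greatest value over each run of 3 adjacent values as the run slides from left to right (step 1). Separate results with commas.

Sliding a size-3 window across the 9 values:
14 20 1 → max 20
20 1 9 → max 20
1 9 12 → max 12
9 12 20 → max 20
12 20 3 → max 20
20 3 5 → max 20
3 5 2 → max 5

20, 20, 12, 20, 20, 20, 5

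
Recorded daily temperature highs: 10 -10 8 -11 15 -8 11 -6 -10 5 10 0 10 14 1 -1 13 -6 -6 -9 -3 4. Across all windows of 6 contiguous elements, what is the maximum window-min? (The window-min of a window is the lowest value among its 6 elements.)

Window mins for each of the 17 positions:
[10, -10, 8, -11, 15, -8] → min -11
[-10, 8, -11, 15, -8, 11] → min -11
[8, -11, 15, -8, 11, -6] → min -11
[-11, 15, -8, 11, -6, -10] → min -11
[15, -8, 11, -6, -10, 5] → min -10
[-8, 11, -6, -10, 5, 10] → min -10
[11, -6, -10, 5, 10, 0] → min -10
[-6, -10, 5, 10, 0, 10] → min -10
[-10, 5, 10, 0, 10, 14] → min -10
[5, 10, 0, 10, 14, 1] → min 0
[10, 0, 10, 14, 1, -1] → min -1
[0, 10, 14, 1, -1, 13] → min -1
[10, 14, 1, -1, 13, -6] → min -6
[14, 1, -1, 13, -6, -6] → min -6
[1, -1, 13, -6, -6, -9] → min -9
[-1, 13, -6, -6, -9, -3] → min -9
[13, -6, -6, -9, -3, 4] → min -9
Maximum of these is 0.

0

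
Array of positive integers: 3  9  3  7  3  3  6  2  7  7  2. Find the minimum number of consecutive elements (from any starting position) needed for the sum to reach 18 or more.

3

add 3: running sum 3 < 18
add 9: running sum 12 < 18
add 3: running sum 15 < 18
end 3: [9, 3, 7] sum 19, len 3
end 4: [9, 3, 7, 3] sum 22, len 4
end 5: [9, 3, 7, 3, 3] sum 25, len 5
end 6: [7, 3, 3, 6] sum 19, len 4
end 7: [7, 3, 3, 6, 2] sum 21, len 5
end 8: [3, 6, 2, 7] sum 18, len 4
end 9: [6, 2, 7, 7] sum 22, len 4
end 10: [2, 7, 7, 2] sum 18, len 4
Shortest qualifying length: 3.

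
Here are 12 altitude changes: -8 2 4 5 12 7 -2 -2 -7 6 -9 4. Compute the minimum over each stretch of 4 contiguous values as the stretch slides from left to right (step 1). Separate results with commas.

-8, 2, 4, -2, -2, -7, -7, -9, -9

[-8, 2, 4, 5] → min -8
[2, 4, 5, 12] → min 2
[4, 5, 12, 7] → min 4
[5, 12, 7, -2] → min -2
[12, 7, -2, -2] → min -2
[7, -2, -2, -7] → min -7
[-2, -2, -7, 6] → min -7
[-2, -7, 6, -9] → min -9
[-7, 6, -9, 4] → min -9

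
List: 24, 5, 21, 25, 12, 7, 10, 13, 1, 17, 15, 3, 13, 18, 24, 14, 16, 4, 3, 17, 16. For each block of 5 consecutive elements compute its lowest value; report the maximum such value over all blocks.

Window mins for each of the 17 positions:
(24, 5, 21, 25, 12) → min 5
(5, 21, 25, 12, 7) → min 5
(21, 25, 12, 7, 10) → min 7
(25, 12, 7, 10, 13) → min 7
(12, 7, 10, 13, 1) → min 1
(7, 10, 13, 1, 17) → min 1
(10, 13, 1, 17, 15) → min 1
(13, 1, 17, 15, 3) → min 1
(1, 17, 15, 3, 13) → min 1
(17, 15, 3, 13, 18) → min 3
(15, 3, 13, 18, 24) → min 3
(3, 13, 18, 24, 14) → min 3
(13, 18, 24, 14, 16) → min 13
(18, 24, 14, 16, 4) → min 4
(24, 14, 16, 4, 3) → min 3
(14, 16, 4, 3, 17) → min 3
(16, 4, 3, 17, 16) → min 3
Maximum of these is 13.

13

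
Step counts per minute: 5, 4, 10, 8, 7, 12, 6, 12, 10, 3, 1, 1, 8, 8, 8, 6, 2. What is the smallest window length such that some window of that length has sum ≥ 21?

2

add 5: running sum 5 < 21
add 4: running sum 9 < 21
add 10: running sum 19 < 21
end 3: [4, 10, 8] sum 22, len 3
end 4: [10, 8, 7] sum 25, len 3
end 5: [8, 7, 12] sum 27, len 3
end 6: [7, 12, 6] sum 25, len 3
end 7: [12, 6, 12] sum 30, len 3
end 8: [12, 10] sum 22, len 2
end 9: [12, 10, 3] sum 25, len 3
end 10: [12, 10, 3, 1] sum 26, len 4
end 11: [12, 10, 3, 1, 1] sum 27, len 5
end 12: [10, 3, 1, 1, 8] sum 23, len 5
end 13: [3, 1, 1, 8, 8] sum 21, len 5
end 14: [8, 8, 8] sum 24, len 3
end 15: [8, 8, 6] sum 22, len 3
end 16: [8, 8, 6, 2] sum 24, len 4
Shortest qualifying length: 2.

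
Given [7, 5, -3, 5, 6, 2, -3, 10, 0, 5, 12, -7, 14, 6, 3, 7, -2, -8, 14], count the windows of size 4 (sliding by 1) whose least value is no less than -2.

(7, 5, -3, 5) → min -3
(5, -3, 5, 6) → min -3
(-3, 5, 6, 2) → min -3
(5, 6, 2, -3) → min -3
(6, 2, -3, 10) → min -3
(2, -3, 10, 0) → min -3
(-3, 10, 0, 5) → min -3
(10, 0, 5, 12) → min 0  ≥ -2 ✓
(0, 5, 12, -7) → min -7
(5, 12, -7, 14) → min -7
(12, -7, 14, 6) → min -7
(-7, 14, 6, 3) → min -7
(14, 6, 3, 7) → min 3  ≥ -2 ✓
(6, 3, 7, -2) → min -2  ≥ -2 ✓
(3, 7, -2, -8) → min -8
(7, -2, -8, 14) → min -8
3 windows satisfy the condition.

3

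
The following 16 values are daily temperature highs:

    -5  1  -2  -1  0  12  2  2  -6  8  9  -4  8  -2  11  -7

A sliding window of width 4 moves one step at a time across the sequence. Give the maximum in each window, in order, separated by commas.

1, 1, 12, 12, 12, 12, 8, 9, 9, 9, 9, 11, 11

[-5, 1, -2, -1] → max 1
[1, -2, -1, 0] → max 1
[-2, -1, 0, 12] → max 12
[-1, 0, 12, 2] → max 12
[0, 12, 2, 2] → max 12
[12, 2, 2, -6] → max 12
[2, 2, -6, 8] → max 8
[2, -6, 8, 9] → max 9
[-6, 8, 9, -4] → max 9
[8, 9, -4, 8] → max 9
[9, -4, 8, -2] → max 9
[-4, 8, -2, 11] → max 11
[8, -2, 11, -7] → max 11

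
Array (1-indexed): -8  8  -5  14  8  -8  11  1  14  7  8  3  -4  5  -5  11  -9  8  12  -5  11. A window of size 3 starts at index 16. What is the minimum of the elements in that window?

-9

Elements at indices 16..18: 11, -9, 8
min(11, -9, 8) = -9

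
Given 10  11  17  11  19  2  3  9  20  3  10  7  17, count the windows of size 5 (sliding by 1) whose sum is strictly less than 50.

10 11 17 11 19 → sum 68
11 17 11 19 2 → sum 60
17 11 19 2 3 → sum 52
11 19 2 3 9 → sum 44  < 50 ✓
19 2 3 9 20 → sum 53
2 3 9 20 3 → sum 37  < 50 ✓
3 9 20 3 10 → sum 45  < 50 ✓
9 20 3 10 7 → sum 49  < 50 ✓
20 3 10 7 17 → sum 57
4 windows satisfy the condition.

4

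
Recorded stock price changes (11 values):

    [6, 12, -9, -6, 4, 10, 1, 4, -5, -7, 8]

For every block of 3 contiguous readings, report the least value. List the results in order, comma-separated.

-9, -9, -9, -6, 1, 1, -5, -7, -7

[6, 12, -9] → min -9
[12, -9, -6] → min -9
[-9, -6, 4] → min -9
[-6, 4, 10] → min -6
[4, 10, 1] → min 1
[10, 1, 4] → min 1
[1, 4, -5] → min -5
[4, -5, -7] → min -7
[-5, -7, 8] → min -7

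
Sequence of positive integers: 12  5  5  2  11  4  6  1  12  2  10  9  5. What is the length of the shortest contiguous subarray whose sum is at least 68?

add 12: running sum 12 < 68
add 5: running sum 17 < 68
add 5: running sum 22 < 68
add 2: running sum 24 < 68
add 11: running sum 35 < 68
add 4: running sum 39 < 68
add 6: running sum 45 < 68
add 1: running sum 46 < 68
add 12: running sum 58 < 68
add 2: running sum 60 < 68
add 10: shortest ending here [12, 5, 5, 2, 11, 4, 6, 1, 12, 2, 10] sum 70, len 11
add 9: shortest ending here [12, 5, 5, 2, 11, 4, 6, 1, 12, 2, 10, 9] sum 79, len 12
add 5: shortest ending here [5, 5, 2, 11, 4, 6, 1, 12, 2, 10, 9, 5] sum 72, len 12
Shortest qualifying length: 11.

11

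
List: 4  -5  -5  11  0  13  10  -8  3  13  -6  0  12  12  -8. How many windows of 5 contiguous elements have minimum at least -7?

(4, -5, -5, 11, 0) → min -5  ≥ -7 ✓
(-5, -5, 11, 0, 13) → min -5  ≥ -7 ✓
(-5, 11, 0, 13, 10) → min -5  ≥ -7 ✓
(11, 0, 13, 10, -8) → min -8
(0, 13, 10, -8, 3) → min -8
(13, 10, -8, 3, 13) → min -8
(10, -8, 3, 13, -6) → min -8
(-8, 3, 13, -6, 0) → min -8
(3, 13, -6, 0, 12) → min -6  ≥ -7 ✓
(13, -6, 0, 12, 12) → min -6  ≥ -7 ✓
(-6, 0, 12, 12, -8) → min -8
5 windows satisfy the condition.

5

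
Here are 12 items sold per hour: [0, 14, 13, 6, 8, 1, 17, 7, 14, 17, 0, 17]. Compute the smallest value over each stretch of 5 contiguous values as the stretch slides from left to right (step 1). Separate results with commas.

0, 1, 1, 1, 1, 1, 0, 0

0 14 13 6 8 → min 0
14 13 6 8 1 → min 1
13 6 8 1 17 → min 1
6 8 1 17 7 → min 1
8 1 17 7 14 → min 1
1 17 7 14 17 → min 1
17 7 14 17 0 → min 0
7 14 17 0 17 → min 0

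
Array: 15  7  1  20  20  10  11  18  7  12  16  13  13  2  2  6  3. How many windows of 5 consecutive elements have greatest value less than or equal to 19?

8

(15, 7, 1, 20, 20) → max 20
(7, 1, 20, 20, 10) → max 20
(1, 20, 20, 10, 11) → max 20
(20, 20, 10, 11, 18) → max 20
(20, 10, 11, 18, 7) → max 20
(10, 11, 18, 7, 12) → max 18  ≤ 19 ✓
(11, 18, 7, 12, 16) → max 18  ≤ 19 ✓
(18, 7, 12, 16, 13) → max 18  ≤ 19 ✓
(7, 12, 16, 13, 13) → max 16  ≤ 19 ✓
(12, 16, 13, 13, 2) → max 16  ≤ 19 ✓
(16, 13, 13, 2, 2) → max 16  ≤ 19 ✓
(13, 13, 2, 2, 6) → max 13  ≤ 19 ✓
(13, 2, 2, 6, 3) → max 13  ≤ 19 ✓
8 windows satisfy the condition.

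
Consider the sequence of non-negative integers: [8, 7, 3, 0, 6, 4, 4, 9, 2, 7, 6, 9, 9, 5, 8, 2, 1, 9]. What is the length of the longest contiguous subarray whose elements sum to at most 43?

9

[8] sum 8 len 1
[8, 7] sum 15 len 2
[8, 7, 3] sum 18 len 3
[8, 7, 3, 0] sum 18 len 4
[8, 7, 3, 0, 6] sum 24 len 5
[8, 7, 3, 0, 6, 4] sum 28 len 6
[8, 7, 3, 0, 6, 4, 4] sum 32 len 7
[8, 7, 3, 0, 6, 4, 4, 9] sum 41 len 8
[8, 7, 3, 0, 6, 4, 4, 9, 2] sum 43 len 9
[7, 3, 0, 6, 4, 4, 9, 2, 7] sum 42 len 9
[3, 0, 6, 4, 4, 9, 2, 7, 6] sum 41 len 9
[4, 4, 9, 2, 7, 6, 9] sum 41 len 7
[9, 2, 7, 6, 9, 9] sum 42 len 6
[2, 7, 6, 9, 9, 5] sum 38 len 6
[6, 9, 9, 5, 8] sum 37 len 5
[6, 9, 9, 5, 8, 2] sum 39 len 6
[6, 9, 9, 5, 8, 2, 1] sum 40 len 7
[9, 9, 5, 8, 2, 1, 9] sum 43 len 7
Longest length seen: 9.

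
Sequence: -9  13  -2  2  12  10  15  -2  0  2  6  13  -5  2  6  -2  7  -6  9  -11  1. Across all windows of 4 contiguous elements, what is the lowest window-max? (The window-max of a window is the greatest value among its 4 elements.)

6

-9 13 -2 2 → max 13
13 -2 2 12 → max 13
-2 2 12 10 → max 12
2 12 10 15 → max 15
12 10 15 -2 → max 15
10 15 -2 0 → max 15
15 -2 0 2 → max 15
-2 0 2 6 → max 6
0 2 6 13 → max 13
2 6 13 -5 → max 13
6 13 -5 2 → max 13
13 -5 2 6 → max 13
-5 2 6 -2 → max 6
2 6 -2 7 → max 7
6 -2 7 -6 → max 7
-2 7 -6 9 → max 9
7 -6 9 -11 → max 9
-6 9 -11 1 → max 9
Lowest of these is 6.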